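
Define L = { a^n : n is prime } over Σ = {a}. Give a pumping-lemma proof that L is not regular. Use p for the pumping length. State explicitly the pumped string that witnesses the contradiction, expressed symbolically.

a^{q(1+k)}

Assume L is regular. Let p be the pumping length given by the pumping lemma.
Let q be a prime with q ≥ p+2 (infinitely many primes exist), and take w = a^q ∈ L with |w| = q ≥ p.
Write w = xyz as guaranteed by the lemma, with |xy| ≤ p and |y| > 0.
Then y = a^k for some k with 1 ≤ k ≤ p.
Since 1 ≤ k ≤ p, |xz| = q-k. Pump with i = q+1: |xy^{q+1}z| = (q-k)+(q+1)k = q+qk = q(1+k), which is composite (both factors ≥ 2). So xy^{q+1}z = a^{q(1+k)} ∉ L.
Contradiction. Therefore L is not regular.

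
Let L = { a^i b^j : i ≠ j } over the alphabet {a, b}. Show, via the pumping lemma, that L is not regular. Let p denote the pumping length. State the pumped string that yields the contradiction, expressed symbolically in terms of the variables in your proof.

a^{p+p!} b^{p+p!}

Suppose for contradiction that L is regular, and let p be the pumping length.
Choose w = a^p b^{p+p!}. Since p ≠ p+p!, w ∈ L; and |w| ≥ p.
The pumping lemma gives a decomposition w = xyz where |xy| ≤ p and y is nonempty.
Since the first p symbols of w are all a's and |xy| ≤ p, y lies entirely in the leading a-block: y = a^k for some k with 1 ≤ k ≤ p.
Since 1 ≤ k ≤ p, k divides p!; set t = 1 + p!/k. Then xy^t z has p + (p!/k)·k = p + p! copies of a. Now the a-count equals the b-count, so i ≠ j fails. So xy^t z = a^{p+p!} b^{p+p!} ∉ L.
This is a contradiction; hence L is not regular.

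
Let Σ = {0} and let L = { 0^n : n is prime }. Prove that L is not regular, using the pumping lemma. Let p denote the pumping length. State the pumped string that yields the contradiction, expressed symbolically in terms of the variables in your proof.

Suppose for contradiction that L is regular, and let p be the pumping length.
Let q be a prime with q ≥ p+2 (infinitely many primes exist), and take w = 0^q ∈ L with |w| = q ≥ p.
The pumping lemma gives a decomposition w = xyz where |xy| ≤ p and |y| ≥ 1.
Then y = 0^k for some k with 1 ≤ k ≤ p.
Since 1 ≤ k ≤ p, |xz| = q-k. Pump with i = q+1: |xy^{q+1}z| = (q-k)+(q+1)k = q+qk = q(1+k), which is composite (both factors ≥ 2). So xy^{q+1}z = 0^{q(1+k)} ∉ L.
Contradiction. Therefore L is not regular.

0^{q(1+k)}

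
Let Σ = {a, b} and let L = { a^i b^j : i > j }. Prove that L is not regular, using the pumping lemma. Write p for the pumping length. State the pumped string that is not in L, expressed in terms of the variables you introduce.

Assume L is regular. Let p be the pumping length given by the pumping lemma.
Choose w = a^{p+1} b^p ∈ L, with |w| = 2p+1 ≥ p.
By the pumping lemma, w = xyz with |xy| ≤ p and y is nonempty.
Because |xy| ≤ p and w begins with p copies of a, we have y = a^k with 1 ≤ k ≤ p.
Consider xy^0z = xz = a^{p+1-k} b^p. Since k ≥ 1, the a-count p+1-k is at most p, so i > j fails; thus xz ∉ L.
This contradicts the pumping lemma, so L is not regular.

a^{p+1-k} b^p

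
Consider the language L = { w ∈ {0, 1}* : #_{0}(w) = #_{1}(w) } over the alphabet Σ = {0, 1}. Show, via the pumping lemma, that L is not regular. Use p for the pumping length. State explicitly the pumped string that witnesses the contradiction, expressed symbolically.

0^{p+k} 1^p

Suppose for contradiction that L is regular, and let p be the pumping length.
Choose w = 0^p 1^p ∈ L with |w| = 2p ≥ p.
The pumping lemma gives a decomposition w = xyz where |xy| ≤ p and |y| > 0.
Because |xy| ≤ p and w begins with p copies of 0, we have y = 0^k with 1 ≤ k ≤ p.
Pump with i = 2: xy^2z = 0^{p+k} 1^p has p+k occurrences of 0 but only p of 1. Since k ≥ 1 the counts differ, so xy^2z ∉ L.
Contradiction. Therefore L is not regular.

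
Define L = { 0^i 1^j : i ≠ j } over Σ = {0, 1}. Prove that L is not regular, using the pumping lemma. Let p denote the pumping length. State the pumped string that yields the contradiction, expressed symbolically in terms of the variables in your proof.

Toward a contradiction, assume L is regular with pumping length p.
Choose w = 0^p 1^{p+p!}. Since p ≠ p+p!, w ∈ L; and |w| ≥ p.
Write w = xyz as guaranteed by the lemma, with |xy| ≤ p and y is nonempty.
Because |xy| ≤ p and w begins with p copies of 0, we have y = 0^k with 1 ≤ k ≤ p.
Since 1 ≤ k ≤ p, k divides p!; set t = 1 + p!/k. Then xy^t z has p + (p!/k)·k = p + p! copies of 0. Now the 0-count equals the 1-count, so i ≠ j fails. So xy^t z = 0^{p+p!} 1^{p+p!} ∉ L.
Contradiction. Therefore L is not regular.

0^{p+p!} 1^{p+p!}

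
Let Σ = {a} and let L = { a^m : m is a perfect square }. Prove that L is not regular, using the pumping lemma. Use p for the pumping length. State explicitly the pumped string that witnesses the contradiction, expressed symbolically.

a^{p²+k}

Toward a contradiction, assume L is regular with pumping length p.
Take w = a^{p²} ∈ L with |w| = p² ≥ p.
By the pumping lemma, w = xyz with |xy| ≤ p and |y| ≥ 1.
Then y = a^k for some k with 1 ≤ k ≤ p.
Pump with i = 2: xy^2z = a^{p²+k}. Since 1 ≤ k ≤ p, p² < p²+k ≤ p²+p < (p+1)², so p²+k lies strictly between consecutive squares and is not a perfect square. So xy^2z ∉ L.
This is a contradiction; hence L is not regular.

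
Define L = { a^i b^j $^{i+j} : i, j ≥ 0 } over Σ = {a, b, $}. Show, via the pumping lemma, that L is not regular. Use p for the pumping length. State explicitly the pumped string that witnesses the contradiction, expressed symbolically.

Suppose for contradiction that L is regular, and let p be the pumping length.
Take w = a^p b^p $^{2p} ∈ L (with i=j=p, i+j=2p), |w| = 4p ≥ p.
By the pumping lemma, w = xyz with |xy| ≤ p and |y| ≥ 1.
Since the first p symbols of w are all a's and |xy| ≤ p, y lies entirely in the leading a-block: y = a^k for some k with 1 ≤ k ≤ p.
Consider xy^2z = a^{p+k} b^p $^{2p}. Now the a- and b-counts sum to 2p+k, but the $-count is 2p ≠ 2p+k. So xy^2z ∉ L.
This contradicts the pumping lemma, so L is not regular.

a^{p+k} b^p $^{2p}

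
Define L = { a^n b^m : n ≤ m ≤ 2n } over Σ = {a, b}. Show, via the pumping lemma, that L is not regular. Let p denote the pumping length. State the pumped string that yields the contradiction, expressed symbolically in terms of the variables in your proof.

a^{p+k} b^p

Suppose for contradiction that L is regular, and let p be the pumping length.
Take w = a^p b^p ∈ L (since p ≤ p ≤ 2p), with |w| = 2p ≥ p.
The pumping lemma gives a decomposition w = xyz where |xy| ≤ p and |y| > 0.
Since the first p symbols of w are all a's and |xy| ≤ p, y lies entirely in the leading a-block: y = a^k for some k with 1 ≤ k ≤ p.
Pump with i = 2: xy^2z = a^{p+k} b^p. Now n = p+k > p = m, so the condition n ≤ m fails. Thus xy^2z ∉ L.
Contradiction. Therefore L is not regular.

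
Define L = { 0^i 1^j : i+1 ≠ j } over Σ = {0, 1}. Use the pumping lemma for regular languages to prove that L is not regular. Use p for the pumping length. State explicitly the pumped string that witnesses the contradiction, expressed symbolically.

Toward a contradiction, assume L is regular with pumping length p.
Choose w = 0^p 1^{p+p!+1}. Since p ≠ (p+p!+1)-1 = p+p!, w ∈ L; and |w| ≥ p.
By the pumping lemma, w = xyz with |xy| ≤ p and y is nonempty.
Because |xy| ≤ p and w begins with p copies of 0, we have y = 0^k with 1 ≤ k ≤ p.
Since 1 ≤ k ≤ p, k divides p!; set t = 1 + p!/k. Then xy^t z has p + (p!/k)·k = p + p! copies of 0. Now the 0-count is p+p! and (1-count)-1 = (p+p!+1)-1 = p+p!, so i+1 ≠ j fails. So xy^t z = 0^{p+p!} 1^{p+p!+1} ∉ L.
Contradiction. Therefore L is not regular.

0^{p+p!} 1^{p+p!+1}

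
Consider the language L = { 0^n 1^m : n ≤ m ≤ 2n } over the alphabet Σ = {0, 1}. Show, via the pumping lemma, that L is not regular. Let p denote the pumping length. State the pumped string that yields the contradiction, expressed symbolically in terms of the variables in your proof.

0^{p+k} 1^p

Suppose for contradiction that L is regular, and let p be the pumping length.
Take w = 0^p 1^p ∈ L (since p ≤ p ≤ 2p), with |w| = 2p ≥ p.
Write w = xyz as guaranteed by the lemma, with |xy| ≤ p and |y| > 0.
The first p characters of w are 0's, so xy (and hence y) consists only of 0's. Write y = 0^k, 1 ≤ k ≤ p.
Pump with i = 2: xy^2z = 0^{p+k} 1^p. Now n = p+k > p = m, so the condition n ≤ m fails. Thus xy^2z ∉ L.
Contradiction. Therefore L is not regular.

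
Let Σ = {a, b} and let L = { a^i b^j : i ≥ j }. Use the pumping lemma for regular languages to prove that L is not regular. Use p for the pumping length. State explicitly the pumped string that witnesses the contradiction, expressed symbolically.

a^{p-k} b^p

Assume L is regular. Let p be the pumping length given by the pumping lemma.
Choose w = a^p b^p ∈ L, with |w| = 2p ≥ p.
Write w = xyz as guaranteed by the lemma, with |xy| ≤ p and |y| > 0.
The first p characters of w are a's, so xy (and hence y) consists only of a's. Write y = a^k, 1 ≤ k ≤ p.
Consider xy^0z = xz = a^{p-k} b^p. Since k ≥ 1, the a-count p-k is less than p, so i ≥ j fails; thus xz ∉ L.
This is a contradiction; hence L is not regular.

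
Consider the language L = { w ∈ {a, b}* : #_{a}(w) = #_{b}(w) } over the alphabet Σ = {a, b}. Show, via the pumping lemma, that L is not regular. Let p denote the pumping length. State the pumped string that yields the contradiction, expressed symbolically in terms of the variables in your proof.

Assume L is regular. Let p be the pumping length given by the pumping lemma.
Choose w = a^p b^p ∈ L with |w| = 2p ≥ p.
The pumping lemma gives a decomposition w = xyz where |xy| ≤ p and |y| ≥ 1.
Since the first p symbols of w are all a's and |xy| ≤ p, y lies entirely in the leading a-block: y = a^k for some k with 1 ≤ k ≤ p.
Pump with i = 2: xy^2z = a^{p+k} b^p has p+k occurrences of a but only p of b. Since k ≥ 1 the counts differ, so xy^2z ∉ L.
This contradicts the pumping lemma, so L is not regular.

a^{p+k} b^p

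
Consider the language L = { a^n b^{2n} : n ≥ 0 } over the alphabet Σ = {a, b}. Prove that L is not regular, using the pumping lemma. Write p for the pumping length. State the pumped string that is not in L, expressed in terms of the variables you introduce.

Assume L is regular; let p be its pumping constant.
Choose w = a^p b^{2p}, which is in L with |w| = 3p ≥ p.
Write w = xyz as guaranteed by the lemma, with |xy| ≤ p and |y| > 0.
Because |xy| ≤ p and w begins with p copies of a, we have y = a^k with 1 ≤ k ≤ p.
Pump with i = 2: xy^2z = a^{p+k} b^{2p}. For this to lie in L we would need 2p = 2(p+k), which forces k = 0. But k ≥ 1, so xy^2z ∉ L.
This is a contradiction; hence L is not regular.

a^{p+k} b^{2p}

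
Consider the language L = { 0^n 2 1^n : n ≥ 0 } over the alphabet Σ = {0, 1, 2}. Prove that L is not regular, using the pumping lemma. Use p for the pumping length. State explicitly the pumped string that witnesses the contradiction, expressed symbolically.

Assume L is regular; let p be its pumping constant.
Take w = 0^p 2 1^p ∈ L with |w| = 2p+1 ≥ p.
By the pumping lemma, w = xyz with |xy| ≤ p and y is nonempty.
Since the first p symbols of w are all 0's and |xy| ≤ p, y lies entirely in the leading 0-block: y = 0^k for some k with 1 ≤ k ≤ p.
Pump with i = 2: xy^2z = 0^{p+k} 2 1^p, which would require p+k = p. But k ≥ 1, so xy^2z ∉ L.
This contradicts the pumping lemma, so L is not regular.

0^{p+k} 2 1^p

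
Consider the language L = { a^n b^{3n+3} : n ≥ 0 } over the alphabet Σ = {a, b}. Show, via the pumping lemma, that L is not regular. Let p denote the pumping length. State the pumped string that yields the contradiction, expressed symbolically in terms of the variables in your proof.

Assume L is regular. Let p be the pumping length given by the pumping lemma.
Choose w = a^p b^{3p+3}, which is in L with |w| = 4p+3 ≥ p.
By the pumping lemma, w = xyz with |xy| ≤ p and |y| ≥ 1.
The first p characters of w are a's, so xy (and hence y) consists only of a's. Write y = a^k, 1 ≤ k ≤ p.
Pump with i = 2: xy^2z = a^{p+k} b^{3p+3}. For this to lie in L we would need 3p+3 = 3(p+k)+3, which forces k = 0. But k ≥ 1, so xy^2z ∉ L.
This contradicts the pumping lemma, so L is not regular.

a^{p+k} b^{3p+3}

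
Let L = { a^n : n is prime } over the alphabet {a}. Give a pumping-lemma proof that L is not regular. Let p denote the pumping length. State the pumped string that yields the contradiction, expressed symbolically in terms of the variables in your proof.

a^{q(1+k)}

Toward a contradiction, assume L is regular with pumping length p.
Let q be a prime with q ≥ p+2 (infinitely many primes exist), and take w = a^q ∈ L with |w| = q ≥ p.
Write w = xyz as guaranteed by the lemma, with |xy| ≤ p and |y| > 0.
Then y = a^k for some k with 1 ≤ k ≤ p.
Since 1 ≤ k ≤ p, |xz| = q-k. Pump with i = q+1: |xy^{q+1}z| = (q-k)+(q+1)k = q+qk = q(1+k), which is composite (both factors ≥ 2). So xy^{q+1}z = a^{q(1+k)} ∉ L.
Contradiction. Therefore L is not regular.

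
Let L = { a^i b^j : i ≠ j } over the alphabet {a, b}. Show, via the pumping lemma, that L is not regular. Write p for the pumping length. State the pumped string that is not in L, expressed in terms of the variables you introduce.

a^{p+p!} b^{p+p!}

Assume L is regular. Let p be the pumping length given by the pumping lemma.
Choose w = a^p b^{p+p!}. Since p ≠ p+p!, w ∈ L; and |w| ≥ p.
By the pumping lemma, w = xyz with |xy| ≤ p and |y| ≥ 1.
Because |xy| ≤ p and w begins with p copies of a, we have y = a^k with 1 ≤ k ≤ p.
Since 1 ≤ k ≤ p, k divides p!; set t = 1 + p!/k. Then xy^t z has p + (p!/k)·k = p + p! copies of a. Now the a-count equals the b-count, so i ≠ j fails. So xy^t z = a^{p+p!} b^{p+p!} ∉ L.
Contradiction. Therefore L is not regular.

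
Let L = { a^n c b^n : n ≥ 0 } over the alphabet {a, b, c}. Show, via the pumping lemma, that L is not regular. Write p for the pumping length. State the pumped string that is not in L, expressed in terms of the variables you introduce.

Suppose for contradiction that L is regular, and let p be the pumping length.
Take w = a^p c b^p ∈ L with |w| = 2p+1 ≥ p.
Write w = xyz as guaranteed by the lemma, with |xy| ≤ p and |y| > 0.
Since the first p symbols of w are all a's and |xy| ≤ p, y lies entirely in the leading a-block: y = a^k for some k with 1 ≤ k ≤ p.
Pump with i = 2: xy^2z = a^{p+k} c b^p, which would require p+k = p. But k ≥ 1, so xy^2z ∉ L.
Contradiction. Therefore L is not regular.

a^{p+k} c b^p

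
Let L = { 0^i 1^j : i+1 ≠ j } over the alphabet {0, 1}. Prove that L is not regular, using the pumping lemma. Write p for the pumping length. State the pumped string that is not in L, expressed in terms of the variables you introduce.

0^{p+p!} 1^{p+p!+1}

Assume L is regular; let p be its pumping constant.
Choose w = 0^p 1^{p+p!+1}. Since p ≠ (p+p!+1)-1 = p+p!, w ∈ L; and |w| ≥ p.
The pumping lemma gives a decomposition w = xyz where |xy| ≤ p and y is nonempty.
The first p characters of w are 0's, so xy (and hence y) consists only of 0's. Write y = 0^k, 1 ≤ k ≤ p.
Since 1 ≤ k ≤ p, k divides p!; set t = 1 + p!/k. Then xy^t z has p + (p!/k)·k = p + p! copies of 0. Now the 0-count is p+p! and (1-count)-1 = (p+p!+1)-1 = p+p!, so i+1 ≠ j fails. So xy^t z = 0^{p+p!} 1^{p+p!+1} ∉ L.
This is a contradiction; hence L is not regular.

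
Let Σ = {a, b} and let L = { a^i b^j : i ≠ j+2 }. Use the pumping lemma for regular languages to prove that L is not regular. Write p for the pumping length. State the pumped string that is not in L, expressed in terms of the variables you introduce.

a^{p+p!} b^{p+p!-2}

Toward a contradiction, assume L is regular with pumping length p.
Choose w = a^p b^{p+p!-2}. Since p ≠ (p+p!-2)+2 = p+p!, w ∈ L; and |w| ≥ p.
Write w = xyz as guaranteed by the lemma, with |xy| ≤ p and |y| > 0.
Because |xy| ≤ p and w begins with p copies of a, we have y = a^k with 1 ≤ k ≤ p.
Since 1 ≤ k ≤ p, k divides p!; set t = 1 + p!/k. Then xy^t z has p + (p!/k)·k = p + p! copies of a. Now the a-count is p+p! and (b-count)+2 = (p+p!-2)+2 = p+p!, so i ≠ j+2 fails. So xy^t z = a^{p+p!} b^{p+p!-2} ∉ L.
This is a contradiction; hence L is not regular.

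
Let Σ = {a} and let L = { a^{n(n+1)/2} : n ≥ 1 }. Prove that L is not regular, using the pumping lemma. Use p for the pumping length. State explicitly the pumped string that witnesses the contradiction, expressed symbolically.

Assume L is regular. Let p be the pumping length given by the pumping lemma.
Take w = a^{p(p+1)/2} ∈ L with |w| = p(p+1)/2 ≥ p.
By the pumping lemma, w = xyz with |xy| ≤ p and |y| ≥ 1.
Then y = a^k for some k with 1 ≤ k ≤ p.
Pump with i = 2: xy^2z = a^{p(p+1)/2+k}. Since 1 ≤ k ≤ p, p(p+1)/2 < p(p+1)/2+k ≤ p(p+1)/2+p < (p+1)(p+2)/2, so p(p+1)/2+k is strictly between consecutive triangular numbers. So xy^2z ∉ L.
This contradicts the pumping lemma, so L is not regular.

a^{p(p+1)/2+k}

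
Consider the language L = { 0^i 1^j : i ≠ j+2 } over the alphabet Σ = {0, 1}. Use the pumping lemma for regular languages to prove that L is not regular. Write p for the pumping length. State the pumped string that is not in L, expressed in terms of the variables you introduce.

0^{p+p!} 1^{p+p!-2}

Suppose for contradiction that L is regular, and let p be the pumping length.
Choose w = 0^p 1^{p+p!-2}. Since p ≠ (p+p!-2)+2 = p+p!, w ∈ L; and |w| ≥ p.
The pumping lemma gives a decomposition w = xyz where |xy| ≤ p and |y| ≥ 1.
Because |xy| ≤ p and w begins with p copies of 0, we have y = 0^k with 1 ≤ k ≤ p.
Since 1 ≤ k ≤ p, k divides p!; set t = 1 + p!/k. Then xy^t z has p + (p!/k)·k = p + p! copies of 0. Now the 0-count is p+p! and (1-count)+2 = (p+p!-2)+2 = p+p!, so i ≠ j+2 fails. So xy^t z = 0^{p+p!} 1^{p+p!-2} ∉ L.
Contradiction. Therefore L is not regular.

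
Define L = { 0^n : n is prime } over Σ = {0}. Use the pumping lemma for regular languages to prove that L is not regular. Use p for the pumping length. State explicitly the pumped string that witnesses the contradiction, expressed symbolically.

Toward a contradiction, assume L is regular with pumping length p.
Let q be a prime with q ≥ p+2 (infinitely many primes exist), and take w = 0^q ∈ L with |w| = q ≥ p.
By the pumping lemma, w = xyz with |xy| ≤ p and |y| > 0.
Then y = 0^k for some k with 1 ≤ k ≤ p.
Since 1 ≤ k ≤ p, |xz| = q-k. Pump with i = q+1: |xy^{q+1}z| = (q-k)+(q+1)k = q+qk = q(1+k), which is composite (both factors ≥ 2). So xy^{q+1}z = 0^{q(1+k)} ∉ L.
This contradicts the pumping lemma, so L is not regular.

0^{q(1+k)}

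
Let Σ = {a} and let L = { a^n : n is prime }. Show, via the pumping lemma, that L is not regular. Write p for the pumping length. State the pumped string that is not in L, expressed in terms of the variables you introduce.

a^{q(1+k)}

Assume L is regular. Let p be the pumping length given by the pumping lemma.
Let q be a prime with q ≥ p+2 (infinitely many primes exist), and take w = a^q ∈ L with |w| = q ≥ p.
The pumping lemma gives a decomposition w = xyz where |xy| ≤ p and |y| > 0.
Then y = a^k for some k with 1 ≤ k ≤ p.
Since 1 ≤ k ≤ p, |xz| = q-k. Pump with i = q+1: |xy^{q+1}z| = (q-k)+(q+1)k = q+qk = q(1+k), which is composite (both factors ≥ 2). So xy^{q+1}z = a^{q(1+k)} ∉ L.
This is a contradiction; hence L is not regular.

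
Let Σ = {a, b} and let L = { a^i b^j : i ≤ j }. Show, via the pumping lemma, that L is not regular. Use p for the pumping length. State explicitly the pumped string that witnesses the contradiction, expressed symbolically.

a^{p+k} b^p

Toward a contradiction, assume L is regular with pumping length p.
Choose w = a^p b^p ∈ L, with |w| = 2p ≥ p.
By the pumping lemma, w = xyz with |xy| ≤ p and |y| ≥ 1.
Since the first p symbols of w are all a's and |xy| ≤ p, y lies entirely in the leading a-block: y = a^k for some k with 1 ≤ k ≤ p.
Consider xy^2z = a^{p+k} b^p. Since k ≥ 1, the a-count p+k exceeds the b-count p, so i ≤ j fails; thus xy^2z ∉ L.
This contradicts the pumping lemma, so L is not regular.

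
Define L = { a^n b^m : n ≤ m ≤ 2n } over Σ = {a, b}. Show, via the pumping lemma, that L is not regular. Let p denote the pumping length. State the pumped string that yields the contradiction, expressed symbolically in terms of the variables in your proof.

a^{p+k} b^p

Assume L is regular; let p be its pumping constant.
Take w = a^p b^p ∈ L (since p ≤ p ≤ 2p), with |w| = 2p ≥ p.
Write w = xyz as guaranteed by the lemma, with |xy| ≤ p and |y| ≥ 1.
The first p characters of w are a's, so xy (and hence y) consists only of a's. Write y = a^k, 1 ≤ k ≤ p.
Pump with i = 2: xy^2z = a^{p+k} b^p. Now n = p+k > p = m, so the condition n ≤ m fails. Thus xy^2z ∉ L.
Contradiction. Therefore L is not regular.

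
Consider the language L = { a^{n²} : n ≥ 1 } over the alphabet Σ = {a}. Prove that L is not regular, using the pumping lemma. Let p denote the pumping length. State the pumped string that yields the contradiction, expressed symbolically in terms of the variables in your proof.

a^{p²+k}

Suppose for contradiction that L is regular, and let p be the pumping length.
Take w = a^{p²} ∈ L with |w| = p² ≥ p.
By the pumping lemma, w = xyz with |xy| ≤ p and |y| ≥ 1.
Then y = a^k for some k with 1 ≤ k ≤ p.
Pump with i = 2: xy^2z = a^{p²+k}. Since 1 ≤ k ≤ p, p² < p²+k ≤ p²+p < (p+1)², so p²+k lies strictly between consecutive squares and is not a perfect square. So xy^2z ∉ L.
This contradicts the pumping lemma, so L is not regular.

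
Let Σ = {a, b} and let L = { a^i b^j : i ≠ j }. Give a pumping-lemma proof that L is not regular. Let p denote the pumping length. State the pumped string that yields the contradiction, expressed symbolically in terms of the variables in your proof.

Suppose for contradiction that L is regular, and let p be the pumping length.
Choose w = a^p b^{p+p!}. Since p ≠ p+p!, w ∈ L; and |w| ≥ p.
The pumping lemma gives a decomposition w = xyz where |xy| ≤ p and |y| > 0.
Since the first p symbols of w are all a's and |xy| ≤ p, y lies entirely in the leading a-block: y = a^k for some k with 1 ≤ k ≤ p.
Since 1 ≤ k ≤ p, k divides p!; set t = 1 + p!/k. Then xy^t z has p + (p!/k)·k = p + p! copies of a. Now the a-count equals the b-count, so i ≠ j fails. So xy^t z = a^{p+p!} b^{p+p!} ∉ L.
This contradicts the pumping lemma, so L is not regular.

a^{p+p!} b^{p+p!}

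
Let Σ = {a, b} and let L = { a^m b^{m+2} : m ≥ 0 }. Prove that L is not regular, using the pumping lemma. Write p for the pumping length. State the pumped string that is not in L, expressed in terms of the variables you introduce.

Assume L is regular; let p be its pumping constant.
Take w = a^p b^{p+2}. Then w ∈ L and |w| = 2p+2 ≥ p.
The pumping lemma gives a decomposition w = xyz where |xy| ≤ p and y is nonempty.
The first p characters of w are a's, so xy (and hence y) consists only of a's. Write y = a^k, 1 ≤ k ≤ p.
Pump with i = 2: xy^2z = a^{p+k} b^{p+2}. For this to lie in L we would need p+2 = (p+k)+2, which forces k = 0. But k ≥ 1, so xy^2z ∉ L.
This contradicts the pumping lemma, so L is not regular.

a^{p+k} b^{p+2}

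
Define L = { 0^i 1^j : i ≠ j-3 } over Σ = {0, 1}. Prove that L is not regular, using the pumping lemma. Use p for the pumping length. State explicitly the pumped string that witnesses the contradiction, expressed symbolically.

0^{p+p!} 1^{p+p!+3}

Toward a contradiction, assume L is regular with pumping length p.
Choose w = 0^p 1^{p+p!+3}. Since p ≠ (p+p!+3)-3 = p+p!, w ∈ L; and |w| ≥ p.
The pumping lemma gives a decomposition w = xyz where |xy| ≤ p and |y| ≥ 1.
Since the first p symbols of w are all 0's and |xy| ≤ p, y lies entirely in the leading 0-block: y = 0^k for some k with 1 ≤ k ≤ p.
Since 1 ≤ k ≤ p, k divides p!; set t = 1 + p!/k. Then xy^t z has p + (p!/k)·k = p + p! copies of 0. Now the 0-count is p+p! and (1-count)-3 = (p+p!+3)-3 = p+p!, so i ≠ j-3 fails. So xy^t z = 0^{p+p!} 1^{p+p!+3} ∉ L.
Contradiction. Therefore L is not regular.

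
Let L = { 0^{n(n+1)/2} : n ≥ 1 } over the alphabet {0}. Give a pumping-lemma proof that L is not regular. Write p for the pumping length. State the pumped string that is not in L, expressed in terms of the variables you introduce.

0^{p(p+1)/2+k}

Toward a contradiction, assume L is regular with pumping length p.
Take w = 0^{p(p+1)/2} ∈ L with |w| = p(p+1)/2 ≥ p.
The pumping lemma gives a decomposition w = xyz where |xy| ≤ p and |y| ≥ 1.
Then y = 0^k for some k with 1 ≤ k ≤ p.
Pump with i = 2: xy^2z = 0^{p(p+1)/2+k}. Since 1 ≤ k ≤ p, p(p+1)/2 < p(p+1)/2+k ≤ p(p+1)/2+p < (p+1)(p+2)/2, so p(p+1)/2+k is strictly between consecutive triangular numbers. So xy^2z ∉ L.
This contradicts the pumping lemma, so L is not regular.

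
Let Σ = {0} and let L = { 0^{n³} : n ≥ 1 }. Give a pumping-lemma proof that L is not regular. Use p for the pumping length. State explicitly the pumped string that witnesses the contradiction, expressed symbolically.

Assume L is regular. Let p be the pumping length given by the pumping lemma.
Take w = 0^{p³} ∈ L with |w| = p³ ≥ p.
The pumping lemma gives a decomposition w = xyz where |xy| ≤ p and |y| > 0.
Then y = 0^k for some k with 1 ≤ k ≤ p.
Pump with i = 2: xy^2z = 0^{p³+k}. Since 1 ≤ k ≤ p, p³ < p³+k ≤ p³+p < p³+3p²+3p+1 = (p+1)³, so p³+k is not a perfect cube. So xy^2z ∉ L.
This is a contradiction; hence L is not regular.

0^{p³+k}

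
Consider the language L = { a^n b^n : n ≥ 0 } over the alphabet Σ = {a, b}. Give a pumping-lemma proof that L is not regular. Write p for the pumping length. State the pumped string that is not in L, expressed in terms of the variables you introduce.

Assume L is regular; let p be its pumping constant.
Choose w = a^p b^p, which is in L with |w| = 2p ≥ p.
The pumping lemma gives a decomposition w = xyz where |xy| ≤ p and |y| ≥ 1.
Because |xy| ≤ p and w begins with p copies of a, we have y = a^k with 1 ≤ k ≤ p.
Pump with i = 2: xy^2z = a^{p+k} b^p. For this to lie in L we would need p = p+k, which forces k = 0. But k ≥ 1, so xy^2z ∉ L.
This is a contradiction; hence L is not regular.

a^{p+k} b^p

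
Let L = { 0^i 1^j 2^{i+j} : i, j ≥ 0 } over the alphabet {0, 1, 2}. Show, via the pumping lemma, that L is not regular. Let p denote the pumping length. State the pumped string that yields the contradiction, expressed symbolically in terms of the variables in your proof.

Assume L is regular; let p be its pumping constant.
Take w = 0^p 1^p 2^{2p} ∈ L (with i=j=p, i+j=2p), |w| = 4p ≥ p.
The pumping lemma gives a decomposition w = xyz where |xy| ≤ p and |y| ≥ 1.
Since the first p symbols of w are all 0's and |xy| ≤ p, y lies entirely in the leading 0-block: y = 0^k for some k with 1 ≤ k ≤ p.
Consider xy^2z = 0^{p+k} 1^p 2^{2p}. Now the 0- and 1-counts sum to 2p+k, but the 2-count is 2p ≠ 2p+k. So xy^2z ∉ L.
This contradicts the pumping lemma, so L is not regular.

0^{p+k} 1^p 2^{2p}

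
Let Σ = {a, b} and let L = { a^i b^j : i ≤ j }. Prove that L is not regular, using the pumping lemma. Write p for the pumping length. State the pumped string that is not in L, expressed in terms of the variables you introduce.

a^{p+k} b^p

Assume L is regular. Let p be the pumping length given by the pumping lemma.
Choose w = a^p b^p ∈ L, with |w| = 2p ≥ p.
Write w = xyz as guaranteed by the lemma, with |xy| ≤ p and |y| ≥ 1.
Since the first p symbols of w are all a's and |xy| ≤ p, y lies entirely in the leading a-block: y = a^k for some k with 1 ≤ k ≤ p.
Consider xy^2z = a^{p+k} b^p. Since k ≥ 1, the a-count p+k exceeds the b-count p, so i ≤ j fails; thus xy^2z ∉ L.
Contradiction. Therefore L is not regular.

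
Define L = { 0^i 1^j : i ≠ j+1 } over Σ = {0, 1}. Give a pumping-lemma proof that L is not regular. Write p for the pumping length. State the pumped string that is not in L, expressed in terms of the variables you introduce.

Suppose for contradiction that L is regular, and let p be the pumping length.
Choose w = 0^p 1^{p+p!-1}. Since p ≠ (p+p!-1)+1 = p+p!, w ∈ L; and |w| ≥ p.
The pumping lemma gives a decomposition w = xyz where |xy| ≤ p and y is nonempty.
Because |xy| ≤ p and w begins with p copies of 0, we have y = 0^k with 1 ≤ k ≤ p.
Since 1 ≤ k ≤ p, k divides p!; set t = 1 + p!/k. Then xy^t z has p + (p!/k)·k = p + p! copies of 0. Now the 0-count is p+p! and (1-count)+1 = (p+p!-1)+1 = p+p!, so i ≠ j+1 fails. So xy^t z = 0^{p+p!} 1^{p+p!-1} ∉ L.
This is a contradiction; hence L is not regular.

0^{p+p!} 1^{p+p!-1}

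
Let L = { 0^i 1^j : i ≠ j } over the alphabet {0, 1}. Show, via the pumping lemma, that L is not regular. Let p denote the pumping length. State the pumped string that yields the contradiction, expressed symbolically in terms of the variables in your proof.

Suppose for contradiction that L is regular, and let p be the pumping length.
Choose w = 0^p 1^{p+p!}. Since p ≠ p+p!, w ∈ L; and |w| ≥ p.
By the pumping lemma, w = xyz with |xy| ≤ p and |y| ≥ 1.
Since the first p symbols of w are all 0's and |xy| ≤ p, y lies entirely in the leading 0-block: y = 0^k for some k with 1 ≤ k ≤ p.
Since 1 ≤ k ≤ p, k divides p!; set t = 1 + p!/k. Then xy^t z has p + (p!/k)·k = p + p! copies of 0. Now the 0-count equals the 1-count, so i ≠ j fails. So xy^t z = 0^{p+p!} 1^{p+p!} ∉ L.
This contradicts the pumping lemma, so L is not regular.

0^{p+p!} 1^{p+p!}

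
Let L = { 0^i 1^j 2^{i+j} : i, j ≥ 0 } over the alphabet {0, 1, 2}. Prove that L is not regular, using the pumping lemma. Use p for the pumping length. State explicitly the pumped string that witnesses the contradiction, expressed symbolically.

0^{p+k} 1^p 2^{2p}

Assume L is regular. Let p be the pumping length given by the pumping lemma.
Take w = 0^p 1^p 2^{2p} ∈ L (with i=j=p, i+j=2p), |w| = 4p ≥ p.
Write w = xyz as guaranteed by the lemma, with |xy| ≤ p and y is nonempty.
Because |xy| ≤ p and w begins with p copies of 0, we have y = 0^k with 1 ≤ k ≤ p.
Consider xy^2z = 0^{p+k} 1^p 2^{2p}. Now the 0- and 1-counts sum to 2p+k, but the 2-count is 2p ≠ 2p+k. So xy^2z ∉ L.
Contradiction. Therefore L is not regular.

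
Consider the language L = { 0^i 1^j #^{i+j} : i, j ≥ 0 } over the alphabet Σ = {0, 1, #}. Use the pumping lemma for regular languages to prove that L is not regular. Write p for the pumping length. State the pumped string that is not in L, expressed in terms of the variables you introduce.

0^{p+k} 1^p #^{2p}

Assume L is regular; let p be its pumping constant.
Take w = 0^p 1^p #^{2p} ∈ L (with i=j=p, i+j=2p), |w| = 4p ≥ p.
By the pumping lemma, w = xyz with |xy| ≤ p and y is nonempty.
Because |xy| ≤ p and w begins with p copies of 0, we have y = 0^k with 1 ≤ k ≤ p.
Consider xy^2z = 0^{p+k} 1^p #^{2p}. Now the 0- and 1-counts sum to 2p+k, but the #-count is 2p ≠ 2p+k. So xy^2z ∉ L.
This is a contradiction; hence L is not regular.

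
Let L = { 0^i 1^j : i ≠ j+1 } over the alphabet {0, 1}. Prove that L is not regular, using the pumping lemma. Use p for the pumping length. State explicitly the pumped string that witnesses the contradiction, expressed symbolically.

0^{p+p!} 1^{p+p!-1}

Assume L is regular. Let p be the pumping length given by the pumping lemma.
Choose w = 0^p 1^{p+p!-1}. Since p ≠ (p+p!-1)+1 = p+p!, w ∈ L; and |w| ≥ p.
Write w = xyz as guaranteed by the lemma, with |xy| ≤ p and y is nonempty.
Because |xy| ≤ p and w begins with p copies of 0, we have y = 0^k with 1 ≤ k ≤ p.
Since 1 ≤ k ≤ p, k divides p!; set t = 1 + p!/k. Then xy^t z has p + (p!/k)·k = p + p! copies of 0. Now the 0-count is p+p! and (1-count)+1 = (p+p!-1)+1 = p+p!, so i ≠ j+1 fails. So xy^t z = 0^{p+p!} 1^{p+p!-1} ∉ L.
Contradiction. Therefore L is not regular.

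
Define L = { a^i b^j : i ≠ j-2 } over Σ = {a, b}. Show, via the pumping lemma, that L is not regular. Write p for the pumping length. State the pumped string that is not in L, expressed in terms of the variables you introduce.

a^{p+p!} b^{p+p!+2}

Toward a contradiction, assume L is regular with pumping length p.
Choose w = a^p b^{p+p!+2}. Since p ≠ (p+p!+2)-2 = p+p!, w ∈ L; and |w| ≥ p.
By the pumping lemma, w = xyz with |xy| ≤ p and y is nonempty.
The first p characters of w are a's, so xy (and hence y) consists only of a's. Write y = a^k, 1 ≤ k ≤ p.
Since 1 ≤ k ≤ p, k divides p!; set t = 1 + p!/k. Then xy^t z has p + (p!/k)·k = p + p! copies of a. Now the a-count is p+p! and (b-count)-2 = (p+p!+2)-2 = p+p!, so i ≠ j-2 fails. So xy^t z = a^{p+p!} b^{p+p!+2} ∉ L.
This contradicts the pumping lemma, so L is not regular.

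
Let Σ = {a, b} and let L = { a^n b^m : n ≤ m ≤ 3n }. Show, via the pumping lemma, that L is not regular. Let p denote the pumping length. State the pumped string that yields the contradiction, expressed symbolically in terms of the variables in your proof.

Assume L is regular; let p be its pumping constant.
Take w = a^p b^p ∈ L (since p ≤ p ≤ 3p), with |w| = 2p ≥ p.
The pumping lemma gives a decomposition w = xyz where |xy| ≤ p and |y| > 0.
The first p characters of w are a's, so xy (and hence y) consists only of a's. Write y = a^k, 1 ≤ k ≤ p.
Pump with i = 2: xy^2z = a^{p+k} b^p. Now n = p+k > p = m, so the condition n ≤ m fails. Thus xy^2z ∉ L.
This contradicts the pumping lemma, so L is not regular.

a^{p+k} b^p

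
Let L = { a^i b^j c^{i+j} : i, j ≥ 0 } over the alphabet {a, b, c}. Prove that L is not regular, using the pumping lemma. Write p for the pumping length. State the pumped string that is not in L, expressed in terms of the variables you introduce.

a^{p+k} b^p c^{2p}

Assume L is regular. Let p be the pumping length given by the pumping lemma.
Take w = a^p b^p c^{2p} ∈ L (with i=j=p, i+j=2p), |w| = 4p ≥ p.
The pumping lemma gives a decomposition w = xyz where |xy| ≤ p and y is nonempty.
Since the first p symbols of w are all a's and |xy| ≤ p, y lies entirely in the leading a-block: y = a^k for some k with 1 ≤ k ≤ p.
Consider xy^2z = a^{p+k} b^p c^{2p}. Now the a- and b-counts sum to 2p+k, but the c-count is 2p ≠ 2p+k. So xy^2z ∉ L.
Contradiction. Therefore L is not regular.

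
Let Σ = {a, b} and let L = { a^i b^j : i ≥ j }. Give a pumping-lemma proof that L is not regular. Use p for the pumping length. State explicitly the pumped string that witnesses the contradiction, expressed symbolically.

Toward a contradiction, assume L is regular with pumping length p.
Choose w = a^p b^p ∈ L, with |w| = 2p ≥ p.
By the pumping lemma, w = xyz with |xy| ≤ p and |y| > 0.
The first p characters of w are a's, so xy (and hence y) consists only of a's. Write y = a^k, 1 ≤ k ≤ p.
Consider xy^0z = xz = a^{p-k} b^p. Since k ≥ 1, the a-count p-k is less than p, so i ≥ j fails; thus xz ∉ L.
This contradicts the pumping lemma, so L is not regular.

a^{p-k} b^p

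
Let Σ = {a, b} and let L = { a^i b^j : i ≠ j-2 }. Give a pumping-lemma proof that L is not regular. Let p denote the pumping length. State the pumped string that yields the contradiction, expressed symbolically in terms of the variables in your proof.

a^{p+p!} b^{p+p!+2}

Assume L is regular; let p be its pumping constant.
Choose w = a^p b^{p+p!+2}. Since p ≠ (p+p!+2)-2 = p+p!, w ∈ L; and |w| ≥ p.
Write w = xyz as guaranteed by the lemma, with |xy| ≤ p and |y| > 0.
Since the first p symbols of w are all a's and |xy| ≤ p, y lies entirely in the leading a-block: y = a^k for some k with 1 ≤ k ≤ p.
Since 1 ≤ k ≤ p, k divides p!; set t = 1 + p!/k. Then xy^t z has p + (p!/k)·k = p + p! copies of a. Now the a-count is p+p! and (b-count)-2 = (p+p!+2)-2 = p+p!, so i ≠ j-2 fails. So xy^t z = a^{p+p!} b^{p+p!+2} ∉ L.
Contradiction. Therefore L is not regular.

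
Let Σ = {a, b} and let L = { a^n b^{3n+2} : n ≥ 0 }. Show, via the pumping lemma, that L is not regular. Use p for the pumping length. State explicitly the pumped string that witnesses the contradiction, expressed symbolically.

Assume L is regular. Let p be the pumping length given by the pumping lemma.
Choose w = a^p b^{3p+2}, which is in L with |w| = 4p+2 ≥ p.
The pumping lemma gives a decomposition w = xyz where |xy| ≤ p and y is nonempty.
The first p characters of w are a's, so xy (and hence y) consists only of a's. Write y = a^k, 1 ≤ k ≤ p.
Pump with i = 2: xy^2z = a^{p+k} b^{3p+2}. For this to lie in L we would need 3p+2 = 3(p+k)+2, which forces k = 0. But k ≥ 1, so xy^2z ∉ L.
This is a contradiction; hence L is not regular.

a^{p+k} b^{3p+2}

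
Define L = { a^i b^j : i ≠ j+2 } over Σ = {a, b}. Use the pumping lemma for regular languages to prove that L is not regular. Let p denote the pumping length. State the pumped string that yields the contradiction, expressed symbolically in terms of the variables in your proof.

Suppose for contradiction that L is regular, and let p be the pumping length.
Choose w = a^p b^{p+p!-2}. Since p ≠ (p+p!-2)+2 = p+p!, w ∈ L; and |w| ≥ p.
The pumping lemma gives a decomposition w = xyz where |xy| ≤ p and |y| > 0.
Since the first p symbols of w are all a's and |xy| ≤ p, y lies entirely in the leading a-block: y = a^k for some k with 1 ≤ k ≤ p.
Since 1 ≤ k ≤ p, k divides p!; set t = 1 + p!/k. Then xy^t z has p + (p!/k)·k = p + p! copies of a. Now the a-count is p+p! and (b-count)+2 = (p+p!-2)+2 = p+p!, so i ≠ j+2 fails. So xy^t z = a^{p+p!} b^{p+p!-2} ∉ L.
This contradicts the pumping lemma, so L is not regular.

a^{p+p!} b^{p+p!-2}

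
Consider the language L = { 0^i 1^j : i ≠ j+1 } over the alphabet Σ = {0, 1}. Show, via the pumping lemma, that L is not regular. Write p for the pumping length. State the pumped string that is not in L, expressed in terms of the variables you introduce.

Assume L is regular. Let p be the pumping length given by the pumping lemma.
Choose w = 0^p 1^{p+p!-1}. Since p ≠ (p+p!-1)+1 = p+p!, w ∈ L; and |w| ≥ p.
Write w = xyz as guaranteed by the lemma, with |xy| ≤ p and |y| ≥ 1.
Since the first p symbols of w are all 0's and |xy| ≤ p, y lies entirely in the leading 0-block: y = 0^k for some k with 1 ≤ k ≤ p.
Since 1 ≤ k ≤ p, k divides p!; set t = 1 + p!/k. Then xy^t z has p + (p!/k)·k = p + p! copies of 0. Now the 0-count is p+p! and (1-count)+1 = (p+p!-1)+1 = p+p!, so i ≠ j+1 fails. So xy^t z = 0^{p+p!} 1^{p+p!-1} ∉ L.
This contradicts the pumping lemma, so L is not regular.

0^{p+p!} 1^{p+p!-1}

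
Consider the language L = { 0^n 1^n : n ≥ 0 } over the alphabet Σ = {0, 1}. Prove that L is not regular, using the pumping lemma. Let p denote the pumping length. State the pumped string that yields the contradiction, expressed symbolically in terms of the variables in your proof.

0^{p+k} 1^p

Assume L is regular; let p be its pumping constant.
Choose w = 0^p 1^p, which is in L with |w| = 2p ≥ p.
The pumping lemma gives a decomposition w = xyz where |xy| ≤ p and |y| > 0.
Because |xy| ≤ p and w begins with p copies of 0, we have y = 0^k with 1 ≤ k ≤ p.
Pump with i = 2: xy^2z = 0^{p+k} 1^p. For this to lie in L we would need p = p+k, which forces k = 0. But k ≥ 1, so xy^2z ∉ L.
This contradicts the pumping lemma, so L is not regular.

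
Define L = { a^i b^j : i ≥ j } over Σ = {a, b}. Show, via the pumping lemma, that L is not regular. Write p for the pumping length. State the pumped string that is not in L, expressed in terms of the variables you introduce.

a^{p-k} b^p

Assume L is regular; let p be its pumping constant.
Choose w = a^p b^p ∈ L, with |w| = 2p ≥ p.
Write w = xyz as guaranteed by the lemma, with |xy| ≤ p and |y| ≥ 1.
Because |xy| ≤ p and w begins with p copies of a, we have y = a^k with 1 ≤ k ≤ p.
Consider xy^0z = xz = a^{p-k} b^p. Since k ≥ 1, the a-count p-k is less than p, so i ≥ j fails; thus xz ∉ L.
This is a contradiction; hence L is not regular.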